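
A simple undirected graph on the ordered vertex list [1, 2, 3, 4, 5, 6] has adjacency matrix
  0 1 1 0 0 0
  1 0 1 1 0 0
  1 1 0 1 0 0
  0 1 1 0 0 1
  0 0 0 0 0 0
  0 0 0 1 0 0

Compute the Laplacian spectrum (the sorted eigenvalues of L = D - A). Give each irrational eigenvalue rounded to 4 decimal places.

With the vertex order [1, 2, 3, 4, 5, 6], the degrees are [2, 3, 3, 3, 0, 1], giving D = diag(2, 3, 3, 3, 0, 1) and L = D - A. L is symmetric positive semidefinite, so every eigenvalue is real and nonnegative. The 2 zero eigenvalues correspond to the 2 connected components. The largest eigenvalue, 4.4812, is at most the vertex count 6.

[0, 0, 0.8299, 2.6889, 4, 4.4812]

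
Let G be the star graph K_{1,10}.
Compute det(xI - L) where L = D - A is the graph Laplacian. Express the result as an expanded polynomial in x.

The graph has 11 vertices and degree multiset [10, 1, 1, 1, 1, 1, 1, 1, 1, 1, 1]; D is the diagonal matrix of degrees and L = D - A. Computing det(xI - L) by cofactor expansion (or equivalently via sum-over-permutations) gives x^11 - 20x^10 + 135x^9 - 480x^8 + 1050x^7 - 1512x^6 + 1470x^5 - 960x^4 + 405x^3 - 100x^2 + 11x. The constant term is 0 because L is singular (the all-ones vector lies in its kernel). The largest eigenvalue, 11, is at most the vertex count 11.

x^11 - 20x^10 + 135x^9 - 480x^8 + 1050x^7 - 1512x^6 + 1470x^5 - 960x^4 + 405x^3 - 100x^2 + 11x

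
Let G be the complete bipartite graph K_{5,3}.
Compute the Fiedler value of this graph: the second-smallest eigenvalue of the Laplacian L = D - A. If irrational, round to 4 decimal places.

3

The graph has 8 vertices and degree multiset [5, 5, 5, 3, 3, 3, 3, 3]; D is the diagonal matrix of degrees and L = D - A. The smallest Laplacian eigenvalue is always 0. The next one, lambda_2 = 3, measures how hard the graph is to disconnect: larger values mean better connectivity. The largest eigenvalue, 8, is at most the vertex count 8.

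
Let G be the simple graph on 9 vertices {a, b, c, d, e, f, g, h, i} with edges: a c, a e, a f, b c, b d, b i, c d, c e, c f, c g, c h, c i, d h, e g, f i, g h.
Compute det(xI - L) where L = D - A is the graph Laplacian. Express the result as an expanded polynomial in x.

With the vertex order [a, b, c, d, e, f, g, h, i], the degrees are [3, 3, 8, 3, 3, 3, 3, 3, 3], giving D = diag(3, 3, 8, 3, 3, 3, 3, 3, 3) and L = D - A. Computing det(xI - L) by cofactor expansion (or equivalently via sum-over-permutations) gives x^9 - 32x^8 + 428x^7 - 3136x^6 + 13786x^5 - 37232x^4 + 60276x^3 - 53424x^2 + 19845x. Since p(0) = det(-L) = 0, x divides p(x). The eigenvalues sum to 32, which equals trace(L) = 2|E|. There is one zero in the spectrum, matching the 1 component.

x^9 - 32x^8 + 428x^7 - 3136x^6 + 13786x^5 - 37232x^4 + 60276x^3 - 53424x^2 + 19845x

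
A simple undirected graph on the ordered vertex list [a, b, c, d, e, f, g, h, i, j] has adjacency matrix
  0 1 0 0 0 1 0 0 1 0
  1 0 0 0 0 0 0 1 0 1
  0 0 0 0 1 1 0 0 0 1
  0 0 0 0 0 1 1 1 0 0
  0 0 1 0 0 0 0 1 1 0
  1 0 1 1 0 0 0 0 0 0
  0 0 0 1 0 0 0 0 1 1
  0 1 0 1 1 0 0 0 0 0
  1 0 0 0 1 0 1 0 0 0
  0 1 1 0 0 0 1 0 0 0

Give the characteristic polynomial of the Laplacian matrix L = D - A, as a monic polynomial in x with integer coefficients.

Each diagonal entry of L is the vertex degree and each off-diagonal entry is -1 where an edge is present, 0 otherwise; in the order [a, b, c, d, e, f, g, h, i, j] the diagonal is [3, 3, 3, 3, 3, 3, 3, 3, 3, 3]. The eigenvalues of L are [0, 2, 2, 2, 2, 2, 5, 5, 5, 5]; the characteristic polynomial is the product of (x - lambda_i), which multiplies out to x^10 - 30x^9 + 390x^8 - 2880x^7 + 13305x^6 - 39882x^5 + 77640x^4 - 94800x^3 + 66000x^2 - 20000x. The coefficient of x^9 equals -trace(L) = -30, matching the sum of degrees.

x^10 - 30x^9 + 390x^8 - 2880x^7 + 13305x^6 - 39882x^5 + 77640x^4 - 94800x^3 + 66000x^2 - 20000x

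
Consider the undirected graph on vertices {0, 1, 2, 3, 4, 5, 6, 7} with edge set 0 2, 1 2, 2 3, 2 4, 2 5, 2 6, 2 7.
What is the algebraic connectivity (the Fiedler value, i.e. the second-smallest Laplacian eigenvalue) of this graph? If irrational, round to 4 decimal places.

Each diagonal entry of L is the vertex degree and each off-diagonal entry is -1 where an edge is present, 0 otherwise; in the order [0, 1, 2, 3, 4, 5, 6, 7] the diagonal is [1, 1, 7, 1, 1, 1, 1, 1]. The sorted Laplacian eigenvalues are [0, 1, 1, 1, 1, 1, 1, 8]; the algebraic connectivity is the second entry, 1. There is one zero in the spectrum, matching the 1 component.

1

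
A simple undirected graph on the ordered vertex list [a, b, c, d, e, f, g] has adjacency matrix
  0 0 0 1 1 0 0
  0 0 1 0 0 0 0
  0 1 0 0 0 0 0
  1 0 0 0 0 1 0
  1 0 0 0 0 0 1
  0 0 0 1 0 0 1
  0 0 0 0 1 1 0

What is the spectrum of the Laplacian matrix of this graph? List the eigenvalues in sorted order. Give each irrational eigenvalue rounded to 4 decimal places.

[0, 0, 1.3820, 1.3820, 2, 3.6180, 3.6180]

Reading degrees in the order [a, b, c, d, e, f, g] gives [2, 1, 1, 2, 2, 2, 2]; set D = diag(2, 1, 1, 2, 2, 2, 2) and form L = D - A. The multiplicity of 0 as a Laplacian eigenvalue equals the number of connected components. The 2 zero eigenvalues correspond to the 2 connected components. There are 2 zeros in the spectrum, matching the 2 components. The eigenvalues sum to 12, which equals trace(L) = 2|E|.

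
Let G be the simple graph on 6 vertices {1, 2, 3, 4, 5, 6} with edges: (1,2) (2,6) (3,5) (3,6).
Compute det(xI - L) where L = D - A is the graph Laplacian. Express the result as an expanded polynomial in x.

Reading degrees in the order [1, 2, 3, 4, 5, 6] gives [1, 2, 2, 0, 1, 2]; set D = diag(1, 2, 2, 0, 1, 2) and form L = D - A. Computing det(xI - L) by cofactor expansion (or equivalently via sum-over-permutations) gives x^6 - 8x^5 + 21x^4 - 20x^3 + 5x^2. Since p(0) = det(-L) = 0, x divides p(x). The largest eigenvalue, 3.6180, is at most the vertex count 6. There are 2 zeros in the spectrum, matching the 2 components.

x^6 - 8x^5 + 21x^4 - 20x^3 + 5x^2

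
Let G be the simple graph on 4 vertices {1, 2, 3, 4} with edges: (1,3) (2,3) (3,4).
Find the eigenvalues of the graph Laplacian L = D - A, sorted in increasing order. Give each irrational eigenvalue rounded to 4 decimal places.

Each diagonal entry of L is the vertex degree and each off-diagonal entry is -1 where an edge is present, 0 otherwise; in the order [1, 2, 3, 4] the diagonal is [1, 1, 3, 1]. The multiplicity of 0 as a Laplacian eigenvalue equals the number of connected components.

[0, 1, 1, 4]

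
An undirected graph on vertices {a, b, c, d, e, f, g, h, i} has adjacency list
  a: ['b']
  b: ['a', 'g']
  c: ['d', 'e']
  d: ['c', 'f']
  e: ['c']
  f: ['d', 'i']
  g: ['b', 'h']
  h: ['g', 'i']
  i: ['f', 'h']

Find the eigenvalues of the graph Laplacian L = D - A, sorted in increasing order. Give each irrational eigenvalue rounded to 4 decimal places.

Each diagonal entry of L is the vertex degree and each off-diagonal entry is -1 where an edge is present, 0 otherwise; in the order [a, b, c, d, e, f, g, h, i] the diagonal is [1, 2, 2, 2, 1, 2, 2, 2, 2]. Diagonalising L (or applying a numerical eigensolver to the 9x9 matrix) gives the spectrum above. The single zero eigenvalue shows the graph is connected. There is one zero in the spectrum, matching the 1 component.

[0, 0.1206, 0.4679, 1, 1.6527, 2.3473, 3, 3.5321, 3.8794]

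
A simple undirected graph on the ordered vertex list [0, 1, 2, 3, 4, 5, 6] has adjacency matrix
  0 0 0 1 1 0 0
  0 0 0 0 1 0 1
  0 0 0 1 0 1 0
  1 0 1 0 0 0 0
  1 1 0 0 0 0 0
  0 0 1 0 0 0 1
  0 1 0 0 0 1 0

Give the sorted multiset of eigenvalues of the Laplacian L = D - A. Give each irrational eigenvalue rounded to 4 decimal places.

[0, 0.7530, 0.7530, 2.4450, 2.4450, 3.8019, 3.8019]

With the vertex order [0, 1, 2, 3, 4, 5, 6], the degrees are [2, 2, 2, 2, 2, 2, 2], giving D = diag(2, 2, 2, 2, 2, 2, 2) and L = D - A. The multiplicity of 0 as a Laplacian eigenvalue equals the number of connected components. By the matrix-tree theorem the graph has (1/7) * product of the nonzero eigenvalues = 7 spanning trees.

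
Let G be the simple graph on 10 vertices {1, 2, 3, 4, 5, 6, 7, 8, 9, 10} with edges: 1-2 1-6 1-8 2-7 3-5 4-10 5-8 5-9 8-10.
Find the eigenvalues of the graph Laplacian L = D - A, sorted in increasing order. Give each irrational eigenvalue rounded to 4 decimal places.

Each diagonal entry of L is the vertex degree and each off-diagonal entry is -1 where an edge is present, 0 otherwise; in the order [1, 2, 3, 4, 5, 6, 7, 8, 9, 10] the diagonal is [3, 2, 1, 1, 3, 1, 1, 3, 1, 2]. Diagonalising L (or applying a numerical eigensolver to the 10x10 matrix) gives the spectrum above. The single zero eigenvalue shows the graph is connected. The eigenvalues sum to 18, which equals trace(L) = 2|E|.

[0, 0.2076, 0.3326, 0.6394, 1, 1.7049, 2.2883, 3.0761, 3.8552, 4.8958]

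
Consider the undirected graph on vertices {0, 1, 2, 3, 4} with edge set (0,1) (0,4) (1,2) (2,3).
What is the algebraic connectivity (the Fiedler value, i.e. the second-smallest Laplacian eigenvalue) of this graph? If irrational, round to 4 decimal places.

With the vertex order [0, 1, 2, 3, 4], the degrees are [2, 2, 2, 1, 1], giving D = diag(2, 2, 2, 1, 1) and L = D - A. The smallest Laplacian eigenvalue is always 0. The next one, lambda_2 = 0.3820, measures how hard the graph is to disconnect: larger values mean better connectivity.

0.3820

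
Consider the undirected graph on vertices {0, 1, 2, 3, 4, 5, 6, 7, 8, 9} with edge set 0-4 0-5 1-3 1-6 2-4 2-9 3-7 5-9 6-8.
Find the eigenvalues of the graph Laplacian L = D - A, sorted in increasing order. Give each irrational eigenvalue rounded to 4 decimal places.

Each diagonal entry of L is the vertex degree and each off-diagonal entry is -1 where an edge is present, 0 otherwise; in the order [0, 1, 2, 3, 4, 5, 6, 7, 8, 9] the diagonal is [2, 2, 2, 2, 2, 2, 2, 1, 1, 2]. Diagonalising L (or applying a numerical eigensolver to the 10x10 matrix) gives the spectrum above. The 2 zero eigenvalues correspond to the 2 connected components. There are 2 zeros in the spectrum, matching the 2 components. The eigenvalues sum to 18, which equals trace(L) = 2|E|.

[0, 0, 0.3820, 1.3820, 1.3820, 1.3820, 2.6180, 3.6180, 3.6180, 3.6180]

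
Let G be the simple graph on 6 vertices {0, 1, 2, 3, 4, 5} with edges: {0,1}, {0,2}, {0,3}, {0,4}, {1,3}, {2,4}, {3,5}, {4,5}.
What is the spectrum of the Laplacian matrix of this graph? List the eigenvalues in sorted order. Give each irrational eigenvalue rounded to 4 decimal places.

With the vertex order [0, 1, 2, 3, 4, 5], the degrees are [4, 2, 2, 3, 3, 2], giving D = diag(4, 2, 2, 3, 3, 2) and L = D - A. Diagonalising L (or applying a numerical eigensolver to the 6x6 matrix) gives the spectrum above.

[0, 1.3820, 1.6972, 3.6180, 4, 5.3028]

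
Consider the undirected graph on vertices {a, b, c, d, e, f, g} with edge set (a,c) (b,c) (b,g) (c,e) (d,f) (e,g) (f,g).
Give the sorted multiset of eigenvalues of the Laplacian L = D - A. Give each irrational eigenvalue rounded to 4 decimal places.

With the vertex order [a, b, c, d, e, f, g], the degrees are [1, 2, 3, 1, 2, 2, 3], giving D = diag(1, 2, 3, 1, 2, 2, 3) and L = D - A. The multiplicity of 0 as a Laplacian eigenvalue equals the number of connected components. The eigenvalues sum to 14, which equals trace(L) = 2|E|.

[0, 0.3588, 1, 2, 2.2763, 3.5892, 4.7757]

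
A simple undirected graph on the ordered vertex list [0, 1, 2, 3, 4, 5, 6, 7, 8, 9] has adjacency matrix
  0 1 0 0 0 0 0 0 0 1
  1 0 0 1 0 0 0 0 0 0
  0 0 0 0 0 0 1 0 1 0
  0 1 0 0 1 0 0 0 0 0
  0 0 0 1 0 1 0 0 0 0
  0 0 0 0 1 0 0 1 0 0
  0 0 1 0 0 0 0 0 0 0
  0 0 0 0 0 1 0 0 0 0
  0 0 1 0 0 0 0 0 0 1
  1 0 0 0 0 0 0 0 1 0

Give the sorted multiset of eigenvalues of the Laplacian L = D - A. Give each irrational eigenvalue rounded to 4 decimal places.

[0, 0.0979, 0.3820, 0.8244, 1.3820, 2, 2.6180, 3.1756, 3.6180, 3.9021]

Each diagonal entry of L is the vertex degree and each off-diagonal entry is -1 where an edge is present, 0 otherwise; in the order [0, 1, 2, 3, 4, 5, 6, 7, 8, 9] the diagonal is [2, 2, 2, 2, 2, 2, 1, 1, 2, 2]. The multiplicity of 0 as a Laplacian eigenvalue equals the number of connected components. By the matrix-tree theorem the graph has (1/10) * product of the nonzero eigenvalues = 1 spanning tree.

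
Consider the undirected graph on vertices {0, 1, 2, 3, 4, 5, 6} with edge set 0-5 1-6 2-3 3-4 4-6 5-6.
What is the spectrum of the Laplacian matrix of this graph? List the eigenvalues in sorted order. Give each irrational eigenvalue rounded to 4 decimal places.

[0, 0.2603, 0.6262, 1.4055, 2.2742, 3.0996, 4.3342]

With the vertex order [0, 1, 2, 3, 4, 5, 6], the degrees are [1, 1, 1, 2, 2, 2, 3], giving D = diag(1, 1, 1, 2, 2, 2, 3) and L = D - A. Since every row of L sums to 0, the all-ones vector is in the kernel and 0 is an eigenvalue. The largest eigenvalue, 4.3342, is at most the vertex count 7. By the matrix-tree theorem the graph has (1/7) * product of the nonzero eigenvalues = 1 spanning tree.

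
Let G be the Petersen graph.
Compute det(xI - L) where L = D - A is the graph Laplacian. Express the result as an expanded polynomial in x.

The graph has 10 vertices and degree multiset [3, 3, 3, 3, 3, 3, 3, 3, 3, 3]; D is the diagonal matrix of degrees and L = D - A. Computing det(xI - L) by cofactor expansion (or equivalently via sum-over-permutations) gives x^10 - 30x^9 + 390x^8 - 2880x^7 + 13305x^6 - 39882x^5 + 77640x^4 - 94800x^3 + 66000x^2 - 20000x. The constant term is 0 because L is singular (the all-ones vector lies in its kernel). The eigenvalues sum to 30, which equals trace(L) = 2|E|. By the matrix-tree theorem the graph has (1/10) * product of the nonzero eigenvalues = 2000 spanning trees.

x^10 - 30x^9 + 390x^8 - 2880x^7 + 13305x^6 - 39882x^5 + 77640x^4 - 94800x^3 + 66000x^2 - 20000x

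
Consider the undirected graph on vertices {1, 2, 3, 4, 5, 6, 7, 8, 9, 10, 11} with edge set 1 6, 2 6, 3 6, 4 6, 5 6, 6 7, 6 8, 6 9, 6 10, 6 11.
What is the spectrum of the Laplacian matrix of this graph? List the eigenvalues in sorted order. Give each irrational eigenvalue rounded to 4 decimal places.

[0, 1, 1, 1, 1, 1, 1, 1, 1, 1, 11]

Each diagonal entry of L is the vertex degree and each off-diagonal entry is -1 where an edge is present, 0 otherwise; in the order [1, 2, 3, 4, 5, 6, 7, 8, 9, 10, 11] the diagonal is [1, 1, 1, 1, 1, 10, 1, 1, 1, 1, 1]. Diagonalising L (or applying a numerical eigensolver to the 11x11 matrix) gives the spectrum above.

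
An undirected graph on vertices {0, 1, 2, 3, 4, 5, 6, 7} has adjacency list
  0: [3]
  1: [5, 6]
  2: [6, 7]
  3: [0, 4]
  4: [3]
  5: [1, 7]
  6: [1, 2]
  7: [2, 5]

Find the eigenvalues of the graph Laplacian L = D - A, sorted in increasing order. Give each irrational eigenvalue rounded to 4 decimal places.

[0, 0, 1, 1.3820, 1.3820, 3, 3.6180, 3.6180]

With the vertex order [0, 1, 2, 3, 4, 5, 6, 7], the degrees are [1, 2, 2, 2, 1, 2, 2, 2], giving D = diag(1, 2, 2, 2, 1, 2, 2, 2) and L = D - A. Since every row of L sums to 0, the all-ones vector is in the kernel and 0 is an eigenvalue. The 2 zero eigenvalues correspond to the 2 connected components.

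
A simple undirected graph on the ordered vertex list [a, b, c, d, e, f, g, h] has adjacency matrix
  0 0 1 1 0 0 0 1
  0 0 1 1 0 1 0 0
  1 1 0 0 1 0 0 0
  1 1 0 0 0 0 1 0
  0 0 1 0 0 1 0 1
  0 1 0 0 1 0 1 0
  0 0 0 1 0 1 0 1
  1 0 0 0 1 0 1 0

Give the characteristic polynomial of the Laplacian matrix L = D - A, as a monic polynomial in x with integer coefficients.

x^8 - 24x^7 + 240x^6 - 1296x^5 + 4080x^4 - 7488x^3 + 7424x^2 - 3072x

Reading degrees in the order [a, b, c, d, e, f, g, h] gives [3, 3, 3, 3, 3, 3, 3, 3]; set D = diag(3, 3, 3, 3, 3, 3, 3, 3) and form L = D - A. The eigenvalues of L are [0, 2, 2, 2, 4, 4, 4, 6]; the characteristic polynomial is the product of (x - lambda_i), which multiplies out to x^8 - 24x^7 + 240x^6 - 1296x^5 + 4080x^4 - 7488x^3 + 7424x^2 - 3072x. The coefficient of x^7 equals -trace(L) = -24, matching the sum of degrees. By the matrix-tree theorem the graph has (1/8) * product of the nonzero eigenvalues = 384 spanning trees.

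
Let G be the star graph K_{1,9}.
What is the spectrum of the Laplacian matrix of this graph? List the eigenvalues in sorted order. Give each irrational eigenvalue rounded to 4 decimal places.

The graph has 10 vertices and degree multiset [9, 1, 1, 1, 1, 1, 1, 1, 1, 1]; D is the diagonal matrix of degrees and L = D - A. The multiplicity of 0 as a Laplacian eigenvalue equals the number of connected components. The single zero eigenvalue shows the graph is connected. The eigenvalues sum to 18, which equals trace(L) = 2|E|.

[0, 1, 1, 1, 1, 1, 1, 1, 1, 10]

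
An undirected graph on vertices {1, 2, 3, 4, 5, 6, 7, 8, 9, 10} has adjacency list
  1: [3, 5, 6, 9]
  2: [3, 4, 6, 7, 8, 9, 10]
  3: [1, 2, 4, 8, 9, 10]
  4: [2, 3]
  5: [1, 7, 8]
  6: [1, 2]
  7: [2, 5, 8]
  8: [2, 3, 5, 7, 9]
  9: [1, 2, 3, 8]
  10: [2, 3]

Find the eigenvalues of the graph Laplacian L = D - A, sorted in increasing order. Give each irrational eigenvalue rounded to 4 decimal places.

[0, 1.4869, 1.7189, 2, 2.9329, 3.4820, 4.9232, 5.9911, 7.2882, 8.1767]

Each diagonal entry of L is the vertex degree and each off-diagonal entry is -1 where an edge is present, 0 otherwise; in the order [1, 2, 3, 4, 5, 6, 7, 8, 9, 10] the diagonal is [4, 7, 6, 2, 3, 2, 3, 5, 4, 2]. Since every row of L sums to 0, the all-ones vector is in the kernel and 0 is an eigenvalue. The eigenvalues sum to 38, which equals trace(L) = 2|E|.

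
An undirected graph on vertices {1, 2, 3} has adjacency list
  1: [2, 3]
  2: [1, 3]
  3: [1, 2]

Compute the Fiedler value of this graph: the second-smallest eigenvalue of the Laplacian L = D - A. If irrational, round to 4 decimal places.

Reading degrees in the order [1, 2, 3] gives [2, 2, 2]; set D = diag(2, 2, 2) and form L = D - A. The sorted Laplacian eigenvalues are [0, 3, 3]; the algebraic connectivity is the second entry, 3.

3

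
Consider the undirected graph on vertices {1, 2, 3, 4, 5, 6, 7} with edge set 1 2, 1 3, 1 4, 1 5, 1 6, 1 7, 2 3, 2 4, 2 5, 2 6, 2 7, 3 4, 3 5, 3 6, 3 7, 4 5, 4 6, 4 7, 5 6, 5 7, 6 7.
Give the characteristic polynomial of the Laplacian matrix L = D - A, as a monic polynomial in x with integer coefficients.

x^7 - 42x^6 + 735x^5 - 6860x^4 + 36015x^3 - 100842x^2 + 117649x

With the vertex order [1, 2, 3, 4, 5, 6, 7], the degrees are [6, 6, 6, 6, 6, 6, 6], giving D = diag(6, 6, 6, 6, 6, 6, 6) and L = D - A. Computing det(xI - L) by cofactor expansion (or equivalently via sum-over-permutations) gives x^7 - 42x^6 + 735x^5 - 6860x^4 + 36015x^3 - 100842x^2 + 117649x. The coefficient of x^6 equals -trace(L) = -42, matching the sum of degrees. The largest eigenvalue, 7, is at most the vertex count 7. The eigenvalues sum to 42, which equals trace(L) = 2|E|.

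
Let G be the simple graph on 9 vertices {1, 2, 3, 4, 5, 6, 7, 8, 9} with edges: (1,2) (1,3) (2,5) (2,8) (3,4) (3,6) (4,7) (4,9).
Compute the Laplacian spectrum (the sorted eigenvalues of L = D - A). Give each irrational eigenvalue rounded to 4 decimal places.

With the vertex order [1, 2, 3, 4, 5, 6, 7, 8, 9], the degrees are [2, 3, 3, 3, 1, 1, 1, 1, 1], giving D = diag(2, 3, 3, 3, 1, 1, 1, 1, 1) and L = D - A. L is symmetric positive semidefinite, so every eigenvalue is real and nonnegative. The largest eigenvalue, 4.6907, is at most the vertex count 9. By the matrix-tree theorem the graph has (1/9) * product of the nonzero eigenvalues = 1 spanning tree.

[0, 0.1830, 0.5723, 1, 1, 1.5095, 3, 4.0444, 4.6907]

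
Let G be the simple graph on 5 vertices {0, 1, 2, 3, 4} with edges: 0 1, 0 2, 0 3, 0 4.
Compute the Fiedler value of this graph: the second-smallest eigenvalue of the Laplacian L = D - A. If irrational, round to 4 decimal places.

Reading degrees in the order [0, 1, 2, 3, 4] gives [4, 1, 1, 1, 1]; set D = diag(4, 1, 1, 1, 1) and form L = D - A. Computing the eigenvalues of L and sorting gives [0, 1, 1, 1, 5]. The Fiedler value lambda_2 = 1 is strictly positive, so the graph is connected. By the matrix-tree theorem the graph has (1/5) * product of the nonzero eigenvalues = 1 spanning tree. The eigenvalues sum to 8, which equals trace(L) = 2|E|.

1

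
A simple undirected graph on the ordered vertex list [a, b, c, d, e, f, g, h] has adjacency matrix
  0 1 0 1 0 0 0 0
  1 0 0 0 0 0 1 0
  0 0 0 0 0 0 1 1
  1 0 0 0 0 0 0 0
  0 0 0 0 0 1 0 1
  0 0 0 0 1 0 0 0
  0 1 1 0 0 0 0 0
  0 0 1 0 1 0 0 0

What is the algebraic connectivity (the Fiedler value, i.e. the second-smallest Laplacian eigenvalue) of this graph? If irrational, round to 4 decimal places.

With the vertex order [a, b, c, d, e, f, g, h], the degrees are [2, 2, 2, 1, 2, 1, 2, 2], giving D = diag(2, 2, 2, 1, 2, 1, 2, 2) and L = D - A. The sorted Laplacian eigenvalues are [0, 0.1522, 0.5858, 1.2346, 2, 2.7654, 3.4142, 3.8478]; the algebraic connectivity is the second entry, 0.1522. By the matrix-tree theorem the graph has (1/8) * product of the nonzero eigenvalues = 1 spanning tree.

0.1522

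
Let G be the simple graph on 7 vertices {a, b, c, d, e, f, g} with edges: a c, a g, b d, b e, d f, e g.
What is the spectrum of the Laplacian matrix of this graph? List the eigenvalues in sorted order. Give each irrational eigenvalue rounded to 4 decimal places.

[0, 0.1981, 0.7530, 1.5550, 2.4450, 3.2470, 3.8019]

Reading degrees in the order [a, b, c, d, e, f, g] gives [2, 2, 1, 2, 2, 1, 2]; set D = diag(2, 2, 1, 2, 2, 1, 2) and form L = D - A. Since every row of L sums to 0, the all-ones vector is in the kernel and 0 is an eigenvalue. The single zero eigenvalue shows the graph is connected. By the matrix-tree theorem the graph has (1/7) * product of the nonzero eigenvalues = 1 spanning tree.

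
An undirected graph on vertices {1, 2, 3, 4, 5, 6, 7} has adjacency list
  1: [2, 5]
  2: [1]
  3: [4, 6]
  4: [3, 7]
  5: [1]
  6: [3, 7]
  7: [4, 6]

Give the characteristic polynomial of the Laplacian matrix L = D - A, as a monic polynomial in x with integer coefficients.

With the vertex order [1, 2, 3, 4, 5, 6, 7], the degrees are [2, 1, 2, 2, 1, 2, 2], giving D = diag(2, 1, 2, 2, 1, 2, 2) and L = D - A. Computing det(xI - L) by cofactor expansion (or equivalently via sum-over-permutations) gives x^7 - 12x^6 + 55x^5 - 120x^4 + 124x^3 - 48x^2. The coefficient of x^6 equals -trace(L) = -12, matching the sum of degrees. The largest eigenvalue, 4, is at most the vertex count 7.

x^7 - 12x^6 + 55x^5 - 120x^4 + 124x^3 - 48x^2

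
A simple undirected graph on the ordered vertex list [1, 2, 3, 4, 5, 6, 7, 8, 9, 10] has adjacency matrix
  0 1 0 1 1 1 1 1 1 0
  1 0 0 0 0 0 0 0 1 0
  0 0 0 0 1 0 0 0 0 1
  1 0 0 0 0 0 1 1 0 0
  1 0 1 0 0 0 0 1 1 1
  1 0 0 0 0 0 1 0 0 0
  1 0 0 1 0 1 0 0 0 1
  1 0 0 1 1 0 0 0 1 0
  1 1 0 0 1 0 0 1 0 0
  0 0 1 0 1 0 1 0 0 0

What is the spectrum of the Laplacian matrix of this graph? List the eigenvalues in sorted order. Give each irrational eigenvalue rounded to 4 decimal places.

[0, 1.1214, 1.4561, 2.1639, 3.0717, 3.4245, 5.0478, 5.5338, 6.0596, 8.1213]

Each diagonal entry of L is the vertex degree and each off-diagonal entry is -1 where an edge is present, 0 otherwise; in the order [1, 2, 3, 4, 5, 6, 7, 8, 9, 10] the diagonal is [7, 2, 2, 3, 5, 2, 4, 4, 4, 3]. L is symmetric positive semidefinite, so every eigenvalue is real and nonnegative. The eigenvalues sum to 36, which equals trace(L) = 2|E|. The largest eigenvalue, 8.1213, is at most the vertex count 10.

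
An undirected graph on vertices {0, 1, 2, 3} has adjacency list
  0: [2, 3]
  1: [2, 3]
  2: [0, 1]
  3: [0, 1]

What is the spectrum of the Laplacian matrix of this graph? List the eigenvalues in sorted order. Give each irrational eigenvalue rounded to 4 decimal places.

[0, 2, 2, 4]

With the vertex order [0, 1, 2, 3], the degrees are [2, 2, 2, 2], giving D = diag(2, 2, 2, 2) and L = D - A. The multiplicity of 0 as a Laplacian eigenvalue equals the number of connected components. The single zero eigenvalue shows the graph is connected.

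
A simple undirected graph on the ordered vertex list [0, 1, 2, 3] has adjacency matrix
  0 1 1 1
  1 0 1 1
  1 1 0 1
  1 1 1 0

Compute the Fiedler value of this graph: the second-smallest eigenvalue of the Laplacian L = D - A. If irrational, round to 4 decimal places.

4

Each diagonal entry of L is the vertex degree and each off-diagonal entry is -1 where an edge is present, 0 otherwise; in the order [0, 1, 2, 3] the diagonal is [3, 3, 3, 3]. Computing the eigenvalues of L and sorting gives [0, 4, 4, 4]. The Fiedler value lambda_2 = 4 is strictly positive, so the graph is connected. The eigenvalues sum to 12, which equals trace(L) = 2|E|. There is one zero in the spectrum, matching the 1 component.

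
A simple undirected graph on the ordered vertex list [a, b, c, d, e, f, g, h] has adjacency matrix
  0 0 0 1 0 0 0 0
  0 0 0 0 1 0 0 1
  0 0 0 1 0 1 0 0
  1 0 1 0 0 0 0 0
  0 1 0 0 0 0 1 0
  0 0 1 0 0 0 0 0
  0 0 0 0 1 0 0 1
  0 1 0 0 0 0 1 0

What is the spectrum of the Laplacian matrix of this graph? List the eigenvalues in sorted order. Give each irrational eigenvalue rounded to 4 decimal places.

With the vertex order [a, b, c, d, e, f, g, h], the degrees are [1, 2, 2, 2, 2, 1, 2, 2], giving D = diag(1, 2, 2, 2, 2, 1, 2, 2) and L = D - A. Diagonalising L (or applying a numerical eigensolver to the 8x8 matrix) gives the spectrum above. The 2 zero eigenvalues correspond to the 2 connected components. The largest eigenvalue, 4, is at most the vertex count 8. The eigenvalues sum to 14, which equals trace(L) = 2|E|.

[0, 0, 0.5858, 2, 2, 2, 3.4142, 4]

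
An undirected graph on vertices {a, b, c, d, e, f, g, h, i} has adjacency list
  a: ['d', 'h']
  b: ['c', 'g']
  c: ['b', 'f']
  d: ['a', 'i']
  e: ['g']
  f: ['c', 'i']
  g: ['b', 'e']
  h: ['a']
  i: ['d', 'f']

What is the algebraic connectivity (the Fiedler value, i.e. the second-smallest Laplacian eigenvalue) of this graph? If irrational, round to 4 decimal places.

Each diagonal entry of L is the vertex degree and each off-diagonal entry is -1 where an edge is present, 0 otherwise; in the order [a, b, c, d, e, f, g, h, i] the diagonal is [2, 2, 2, 2, 1, 2, 2, 1, 2]. Computing the eigenvalues of L and sorting gives [0, 0.1206, 0.4679, 1, 1.6527, 2.3473, 3, 3.5321, 3.8794]. The Fiedler value lambda_2 = 0.1206 is strictly positive, so the graph is connected. The largest eigenvalue, 3.8794, is at most the vertex count 9.

0.1206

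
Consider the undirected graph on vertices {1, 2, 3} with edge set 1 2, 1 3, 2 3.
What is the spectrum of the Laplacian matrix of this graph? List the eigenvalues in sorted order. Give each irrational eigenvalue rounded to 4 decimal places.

With the vertex order [1, 2, 3], the degrees are [2, 2, 2], giving D = diag(2, 2, 2) and L = D - A. The multiplicity of 0 as a Laplacian eigenvalue equals the number of connected components.

[0, 3, 3]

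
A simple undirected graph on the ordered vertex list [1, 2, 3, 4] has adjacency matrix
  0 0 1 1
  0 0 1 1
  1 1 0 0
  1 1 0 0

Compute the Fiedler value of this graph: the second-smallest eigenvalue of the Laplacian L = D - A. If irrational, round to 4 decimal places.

Each diagonal entry of L is the vertex degree and each off-diagonal entry is -1 where an edge is present, 0 otherwise; in the order [1, 2, 3, 4] the diagonal is [2, 2, 2, 2]. The smallest Laplacian eigenvalue is always 0. The next one, lambda_2 = 2, measures how hard the graph is to disconnect: larger values mean better connectivity. By the matrix-tree theorem the graph has (1/4) * product of the nonzero eigenvalues = 4 spanning trees.

2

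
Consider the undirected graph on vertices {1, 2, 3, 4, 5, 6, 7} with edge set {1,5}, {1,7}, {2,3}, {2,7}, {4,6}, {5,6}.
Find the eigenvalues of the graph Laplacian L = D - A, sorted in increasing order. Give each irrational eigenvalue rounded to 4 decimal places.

Reading degrees in the order [1, 2, 3, 4, 5, 6, 7] gives [2, 2, 1, 1, 2, 2, 2]; set D = diag(2, 2, 1, 1, 2, 2, 2) and form L = D - A. The multiplicity of 0 as a Laplacian eigenvalue equals the number of connected components. By the matrix-tree theorem the graph has (1/7) * product of the nonzero eigenvalues = 1 spanning tree. There is one zero in the spectrum, matching the 1 component.

[0, 0.1981, 0.7530, 1.5550, 2.4450, 3.2470, 3.8019]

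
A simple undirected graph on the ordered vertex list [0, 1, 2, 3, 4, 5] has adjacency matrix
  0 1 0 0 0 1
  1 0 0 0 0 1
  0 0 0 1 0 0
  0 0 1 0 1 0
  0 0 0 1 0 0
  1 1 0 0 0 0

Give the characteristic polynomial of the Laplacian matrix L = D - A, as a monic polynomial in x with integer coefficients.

Each diagonal entry of L is the vertex degree and each off-diagonal entry is -1 where an edge is present, 0 otherwise; in the order [0, 1, 2, 3, 4, 5] the diagonal is [2, 2, 1, 2, 1, 2]. L has integer entries, so p(x) = det(xI - L) has integer coefficients. Expanding the determinant yields x^6 - 10x^5 + 36x^4 - 54x^3 + 27x^2. Since p(0) = det(-L) = 0, x divides p(x).

x^6 - 10x^5 + 36x^4 - 54x^3 + 27x^2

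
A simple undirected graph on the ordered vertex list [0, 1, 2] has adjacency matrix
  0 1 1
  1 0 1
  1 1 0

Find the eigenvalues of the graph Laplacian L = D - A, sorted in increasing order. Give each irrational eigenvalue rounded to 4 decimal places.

Reading degrees in the order [0, 1, 2] gives [2, 2, 2]; set D = diag(2, 2, 2) and form L = D - A. L is symmetric positive semidefinite, so every eigenvalue is real and nonnegative.

[0, 3, 3]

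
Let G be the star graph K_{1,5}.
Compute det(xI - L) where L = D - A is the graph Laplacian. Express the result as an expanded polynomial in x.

x^6 - 10x^5 + 30x^4 - 40x^3 + 25x^2 - 6x

The graph has 6 vertices and degree multiset [5, 1, 1, 1, 1, 1]; D is the diagonal matrix of degrees and L = D - A. The eigenvalues of L are [0, 1, 1, 1, 1, 6]; the characteristic polynomial is the product of (x - lambda_i), which multiplies out to x^6 - 10x^5 + 30x^4 - 40x^3 + 25x^2 - 6x. The constant term is 0 because L is singular (the all-ones vector lies in its kernel).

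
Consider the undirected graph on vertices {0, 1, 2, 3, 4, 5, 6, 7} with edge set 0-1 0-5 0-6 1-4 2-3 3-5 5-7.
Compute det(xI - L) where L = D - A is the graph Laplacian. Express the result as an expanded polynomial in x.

Each diagonal entry of L is the vertex degree and each off-diagonal entry is -1 where an edge is present, 0 otherwise; in the order [0, 1, 2, 3, 4, 5, 6, 7] the diagonal is [3, 2, 1, 2, 1, 3, 1, 1]. L has integer entries, so p(x) = det(xI - L) has integer coefficients. Expanding the determinant yields x^8 - 14x^7 + 76x^6 - 204x^5 + 286x^4 - 204x^3 + 68x^2 - 8x. The constant term is 0 because L is singular (the all-ones vector lies in its kernel). There is one zero in the spectrum, matching the 1 component.

x^8 - 14x^7 + 76x^6 - 204x^5 + 286x^4 - 204x^3 + 68x^2 - 8x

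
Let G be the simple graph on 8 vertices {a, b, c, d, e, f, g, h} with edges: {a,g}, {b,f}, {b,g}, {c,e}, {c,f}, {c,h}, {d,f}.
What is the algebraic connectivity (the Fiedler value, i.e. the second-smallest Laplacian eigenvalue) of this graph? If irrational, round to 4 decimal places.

0.2243

Each diagonal entry of L is the vertex degree and each off-diagonal entry is -1 where an edge is present, 0 otherwise; in the order [a, b, c, d, e, f, g, h] the diagonal is [1, 2, 3, 1, 1, 3, 2, 1]. Computing the eigenvalues of L and sorting gives [0, 0.2243, 0.5858, 1, 1.4108, 2.7237, 3.4142, 4.6412]. The Fiedler value lambda_2 = 0.2243 is strictly positive, so the graph is connected. There is one zero in the spectrum, matching the 1 component. The largest eigenvalue, 4.6412, is at most the vertex count 8.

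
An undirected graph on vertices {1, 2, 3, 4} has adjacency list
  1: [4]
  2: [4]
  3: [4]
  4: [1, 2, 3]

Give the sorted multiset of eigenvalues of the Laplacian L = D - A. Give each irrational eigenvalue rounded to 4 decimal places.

[0, 1, 1, 4]

With the vertex order [1, 2, 3, 4], the degrees are [1, 1, 1, 3], giving D = diag(1, 1, 1, 3) and L = D - A. L is symmetric positive semidefinite, so every eigenvalue is real and nonnegative. The eigenvalues sum to 6, which equals trace(L) = 2|E|.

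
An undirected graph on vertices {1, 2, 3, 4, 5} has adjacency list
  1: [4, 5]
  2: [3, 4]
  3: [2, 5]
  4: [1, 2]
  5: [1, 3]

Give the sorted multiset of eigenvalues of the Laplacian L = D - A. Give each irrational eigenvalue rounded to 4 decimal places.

[0, 1.3820, 1.3820, 3.6180, 3.6180]

Each diagonal entry of L is the vertex degree and each off-diagonal entry is -1 where an edge is present, 0 otherwise; in the order [1, 2, 3, 4, 5] the diagonal is [2, 2, 2, 2, 2]. Diagonalising L (or applying a numerical eigensolver to the 5x5 matrix) gives the spectrum above. There is one zero in the spectrum, matching the 1 component.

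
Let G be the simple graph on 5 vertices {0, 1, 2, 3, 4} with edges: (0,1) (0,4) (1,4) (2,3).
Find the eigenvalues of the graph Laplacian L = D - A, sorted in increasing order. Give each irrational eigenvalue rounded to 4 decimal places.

Reading degrees in the order [0, 1, 2, 3, 4] gives [2, 2, 1, 1, 2]; set D = diag(2, 2, 1, 1, 2) and form L = D - A. L is symmetric positive semidefinite, so every eigenvalue is real and nonnegative. The 2 zero eigenvalues correspond to the 2 connected components. The largest eigenvalue, 3, is at most the vertex count 5.

[0, 0, 2, 3, 3]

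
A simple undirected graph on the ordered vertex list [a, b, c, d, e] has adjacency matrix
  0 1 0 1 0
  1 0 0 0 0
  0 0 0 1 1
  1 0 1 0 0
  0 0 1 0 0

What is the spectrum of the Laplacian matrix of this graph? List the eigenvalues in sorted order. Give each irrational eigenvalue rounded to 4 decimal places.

[0, 0.3820, 1.3820, 2.6180, 3.6180]

With the vertex order [a, b, c, d, e], the degrees are [2, 1, 2, 2, 1], giving D = diag(2, 1, 2, 2, 1) and L = D - A. The multiplicity of 0 as a Laplacian eigenvalue equals the number of connected components. The single zero eigenvalue shows the graph is connected. By the matrix-tree theorem the graph has (1/5) * product of the nonzero eigenvalues = 1 spanning tree.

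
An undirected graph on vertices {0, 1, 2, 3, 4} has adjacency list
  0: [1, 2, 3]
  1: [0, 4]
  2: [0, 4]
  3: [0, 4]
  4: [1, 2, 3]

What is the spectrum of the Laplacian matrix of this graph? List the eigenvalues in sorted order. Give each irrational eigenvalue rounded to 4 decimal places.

Each diagonal entry of L is the vertex degree and each off-diagonal entry is -1 where an edge is present, 0 otherwise; in the order [0, 1, 2, 3, 4] the diagonal is [3, 2, 2, 2, 3]. L is symmetric positive semidefinite, so every eigenvalue is real and nonnegative. The largest eigenvalue, 5, is at most the vertex count 5. By the matrix-tree theorem the graph has (1/5) * product of the nonzero eigenvalues = 12 spanning trees.

[0, 2, 2, 3, 5]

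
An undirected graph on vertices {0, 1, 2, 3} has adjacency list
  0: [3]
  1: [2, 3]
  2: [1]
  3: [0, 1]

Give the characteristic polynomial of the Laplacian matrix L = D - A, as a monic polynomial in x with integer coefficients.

With the vertex order [0, 1, 2, 3], the degrees are [1, 2, 1, 2], giving D = diag(1, 2, 1, 2) and L = D - A. L has integer entries, so p(x) = det(xI - L) has integer coefficients. Expanding the determinant yields x^4 - 6x^3 + 10x^2 - 4x. Since p(0) = det(-L) = 0, x divides p(x). The eigenvalues sum to 6, which equals trace(L) = 2|E|.

x^4 - 6x^3 + 10x^2 - 4x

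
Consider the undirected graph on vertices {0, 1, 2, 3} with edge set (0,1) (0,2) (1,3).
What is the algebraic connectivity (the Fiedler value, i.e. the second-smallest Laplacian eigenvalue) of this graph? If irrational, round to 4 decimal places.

0.5858

With the vertex order [0, 1, 2, 3], the degrees are [2, 2, 1, 1], giving D = diag(2, 2, 1, 1) and L = D - A. The smallest Laplacian eigenvalue is always 0. The next one, lambda_2 = 0.5858, measures how hard the graph is to disconnect: larger values mean better connectivity. There is one zero in the spectrum, matching the 1 component. The largest eigenvalue, 3.4142, is at most the vertex count 4.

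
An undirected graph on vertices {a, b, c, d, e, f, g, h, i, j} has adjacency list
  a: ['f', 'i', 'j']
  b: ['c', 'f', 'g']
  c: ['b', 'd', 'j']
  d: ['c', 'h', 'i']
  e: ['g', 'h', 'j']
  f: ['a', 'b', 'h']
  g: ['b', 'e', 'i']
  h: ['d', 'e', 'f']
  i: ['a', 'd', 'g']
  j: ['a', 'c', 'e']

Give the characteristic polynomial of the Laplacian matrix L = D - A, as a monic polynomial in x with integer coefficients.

x^10 - 30x^9 + 390x^8 - 2880x^7 + 13305x^6 - 39882x^5 + 77640x^4 - 94800x^3 + 66000x^2 - 20000x

With the vertex order [a, b, c, d, e, f, g, h, i, j], the degrees are [3, 3, 3, 3, 3, 3, 3, 3, 3, 3], giving D = diag(3, 3, 3, 3, 3, 3, 3, 3, 3, 3) and L = D - A. L has integer entries, so p(x) = det(xI - L) has integer coefficients. Expanding the determinant yields x^10 - 30x^9 + 390x^8 - 2880x^7 + 13305x^6 - 39882x^5 + 77640x^4 - 94800x^3 + 66000x^2 - 20000x. Since p(0) = det(-L) = 0, x divides p(x). By the matrix-tree theorem the graph has (1/10) * product of the nonzero eigenvalues = 2000 spanning trees. The largest eigenvalue, 5, is at most the vertex count 10.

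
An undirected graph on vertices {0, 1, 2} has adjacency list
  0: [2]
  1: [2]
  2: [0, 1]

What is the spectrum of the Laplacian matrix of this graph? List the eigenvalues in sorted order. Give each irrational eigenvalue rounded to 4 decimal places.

[0, 1, 3]

With the vertex order [0, 1, 2], the degrees are [1, 1, 2], giving D = diag(1, 1, 2) and L = D - A. The multiplicity of 0 as a Laplacian eigenvalue equals the number of connected components. The single zero eigenvalue shows the graph is connected. There is one zero in the spectrum, matching the 1 component. By the matrix-tree theorem the graph has (1/3) * product of the nonzero eigenvalues = 1 spanning tree.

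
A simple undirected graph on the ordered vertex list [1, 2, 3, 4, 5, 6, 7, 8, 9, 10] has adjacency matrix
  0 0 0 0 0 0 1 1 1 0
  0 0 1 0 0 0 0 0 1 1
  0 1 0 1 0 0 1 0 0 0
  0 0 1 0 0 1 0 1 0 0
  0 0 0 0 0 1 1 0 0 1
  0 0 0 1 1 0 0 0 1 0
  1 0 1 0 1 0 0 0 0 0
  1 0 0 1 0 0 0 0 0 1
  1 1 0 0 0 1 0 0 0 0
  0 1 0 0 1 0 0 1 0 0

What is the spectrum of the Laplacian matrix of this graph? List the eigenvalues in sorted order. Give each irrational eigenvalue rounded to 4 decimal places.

[0, 2, 2, 2, 2, 2, 5, 5, 5, 5]

Reading degrees in the order [1, 2, 3, 4, 5, 6, 7, 8, 9, 10] gives [3, 3, 3, 3, 3, 3, 3, 3, 3, 3]; set D = diag(3, 3, 3, 3, 3, 3, 3, 3, 3, 3) and form L = D - A. L is symmetric positive semidefinite, so every eigenvalue is real and nonnegative. The single zero eigenvalue shows the graph is connected.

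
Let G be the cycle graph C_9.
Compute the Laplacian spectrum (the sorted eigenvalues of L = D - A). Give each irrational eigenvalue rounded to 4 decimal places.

[0, 0.4679, 0.4679, 1.6527, 1.6527, 3, 3, 3.8794, 3.8794]

The graph has 9 vertices and degree multiset [2, 2, 2, 2, 2, 2, 2, 2, 2]; D is the diagonal matrix of degrees and L = D - A. L is symmetric positive semidefinite, so every eigenvalue is real and nonnegative.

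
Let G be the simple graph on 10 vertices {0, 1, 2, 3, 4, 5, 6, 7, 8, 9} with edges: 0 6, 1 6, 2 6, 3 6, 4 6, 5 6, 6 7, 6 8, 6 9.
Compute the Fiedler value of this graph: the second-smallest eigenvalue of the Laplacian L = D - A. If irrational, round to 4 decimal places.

1

With the vertex order [0, 1, 2, 3, 4, 5, 6, 7, 8, 9], the degrees are [1, 1, 1, 1, 1, 1, 9, 1, 1, 1], giving D = diag(1, 1, 1, 1, 1, 1, 9, 1, 1, 1) and L = D - A. The sorted Laplacian eigenvalues are [0, 1, 1, 1, 1, 1, 1, 1, 1, 10]; the algebraic connectivity is the second entry, 1. By the matrix-tree theorem the graph has (1/10) * product of the nonzero eigenvalues = 1 spanning tree. The eigenvalues sum to 18, which equals trace(L) = 2|E|.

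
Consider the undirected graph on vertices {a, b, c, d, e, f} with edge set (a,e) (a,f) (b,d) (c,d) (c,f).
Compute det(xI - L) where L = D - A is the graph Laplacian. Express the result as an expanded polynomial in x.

Reading degrees in the order [a, b, c, d, e, f] gives [2, 1, 2, 2, 1, 2]; set D = diag(2, 1, 2, 2, 1, 2) and form L = D - A. L has integer entries, so p(x) = det(xI - L) has integer coefficients. Expanding the determinant yields x^6 - 10x^5 + 36x^4 - 56x^3 + 35x^2 - 6x. Since p(0) = det(-L) = 0, x divides p(x). By the matrix-tree theorem the graph has (1/6) * product of the nonzero eigenvalues = 1 spanning tree. The largest eigenvalue, 3.7321, is at most the vertex count 6.

x^6 - 10x^5 + 36x^4 - 56x^3 + 35x^2 - 6x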